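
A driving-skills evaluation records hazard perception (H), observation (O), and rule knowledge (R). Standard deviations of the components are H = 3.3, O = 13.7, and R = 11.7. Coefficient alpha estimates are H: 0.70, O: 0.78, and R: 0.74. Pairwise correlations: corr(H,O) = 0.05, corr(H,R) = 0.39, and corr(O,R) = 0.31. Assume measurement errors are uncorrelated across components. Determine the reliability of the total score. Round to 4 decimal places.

Var(H+O+R) = 3.3² + 13.7² + 11.7² + 2·[3.3·13.7·0.05 + 3.3·11.7·0.39 + 13.7·11.7·0.31] = 335.47 + 134.017 = 469.487.
With uncorrelated errors the cross-covariances are all true-score covariance, so they carry over unchanged; only the diagonal terms shrink to ρᵢσᵢ².
True-score variance = [3.3²·0.70 + 13.7²·0.78 + 11.7²·0.74] + 134.017 = 255.32 + 134.017 = 389.336.
Reliability = 389.336 / 469.487 = 0.8293.

0.8293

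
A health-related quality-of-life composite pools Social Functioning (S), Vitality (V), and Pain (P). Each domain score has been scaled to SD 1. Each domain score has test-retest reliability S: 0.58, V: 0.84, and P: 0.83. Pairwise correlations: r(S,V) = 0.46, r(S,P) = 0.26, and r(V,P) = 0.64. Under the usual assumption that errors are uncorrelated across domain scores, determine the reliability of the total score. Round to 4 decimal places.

0.8689

Var(S+V+P) = 3 + 2·[0.46 + 0.26 + 0.64] = 3 + 2.72 = 5.72.
With uncorrelated errors the cross-covariances are all true-score covariance, so they carry over unchanged; only the diagonal terms shrink to ρᵢσᵢ².
True-score variance = [0.58 + 0.84 + 0.83] + 2.72 = 2.25 + 2.72 = 4.97.
Reliability = 4.97 / 5.72 = 0.8689.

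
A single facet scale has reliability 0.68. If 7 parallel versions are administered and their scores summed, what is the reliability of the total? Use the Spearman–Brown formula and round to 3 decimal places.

ρ_k = kρ / (1 + (k−1)ρ) = 7·0.68 / (1 + 6·0.68) = 4.760 / 5.080 = 0.937.

0.937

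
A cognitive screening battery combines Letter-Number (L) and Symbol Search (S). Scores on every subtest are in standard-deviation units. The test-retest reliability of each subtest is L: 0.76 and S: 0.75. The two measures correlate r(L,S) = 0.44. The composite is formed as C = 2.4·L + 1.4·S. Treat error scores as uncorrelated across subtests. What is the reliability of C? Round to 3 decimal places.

0.825

Var(C) = 2.4² + 1.4² + 2·[3.36·0.44] = 7.72 + 2.9568 = 10.6768.
Under uncorrelated errors the observed covariances equal the true-score covariances, so only the own-variance terms attenuate.
True-score variance = [2.4²·0.76 + 1.4²·0.75] + 2.9568 = 5.8476 + 2.9568 = 8.8044.
Reliability = 8.8044 / 10.6768 = 0.825.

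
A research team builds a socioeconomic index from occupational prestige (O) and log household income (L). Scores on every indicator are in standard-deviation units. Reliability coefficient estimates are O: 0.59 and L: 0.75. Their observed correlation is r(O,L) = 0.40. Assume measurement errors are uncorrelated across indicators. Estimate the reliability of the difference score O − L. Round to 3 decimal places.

Var(O−L) = 1 + 1 − 2·0.40 = 2 − 0.8 = 1.2.
With uncorrelated errors the cross-covariances are all true-score covariance, so they carry over unchanged; only the diagonal terms shrink to ρᵢσᵢ².
True-score variance = [0.59 + 0.75] − 0.8 = 1.34 − 0.8 = 0.54.
Reliability = 0.54 / 1.2 = 0.450.

0.450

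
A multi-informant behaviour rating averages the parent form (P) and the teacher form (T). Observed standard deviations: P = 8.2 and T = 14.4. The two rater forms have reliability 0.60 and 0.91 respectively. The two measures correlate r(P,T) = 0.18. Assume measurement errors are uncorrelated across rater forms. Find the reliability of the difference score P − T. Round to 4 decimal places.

Var(P−T) = 8.2² + 14.4² − 2·8.2·14.4·0.18 = 274.6 − 42.5088 = 232.091.
Under uncorrelated errors the observed covariances equal the true-score covariances, so only the own-variance terms attenuate.
True-score variance = [8.2²·0.60 + 14.4²·0.91] − 42.5088 = 229.042 − 42.5088 = 186.533.
Reliability = 186.533 / 232.091 = 0.8037.

0.8037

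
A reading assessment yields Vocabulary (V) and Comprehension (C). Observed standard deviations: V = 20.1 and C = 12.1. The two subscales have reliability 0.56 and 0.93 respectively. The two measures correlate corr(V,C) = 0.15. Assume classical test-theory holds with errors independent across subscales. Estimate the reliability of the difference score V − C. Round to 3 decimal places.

Var(V−C) = 20.1² + 12.1² − 2·20.1·12.1·0.15 = 550.42 − 72.963 = 477.457.
Because errors are independent across components, Cov(Tᵢ,Tⱼ) = Cov(Xᵢ,Xⱼ); the off-diagonal part of the true-score variance is the same as above.
True-score variance = [20.1²·0.56 + 12.1²·0.93] − 72.963 = 362.407 − 72.963 = 289.444.
Reliability = 289.444 / 477.457 = 0.606.

0.606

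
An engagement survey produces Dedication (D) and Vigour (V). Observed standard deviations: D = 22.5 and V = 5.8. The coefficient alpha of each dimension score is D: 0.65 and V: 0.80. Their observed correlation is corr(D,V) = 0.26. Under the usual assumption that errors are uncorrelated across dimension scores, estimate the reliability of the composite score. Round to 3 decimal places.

Var(D+V) = 22.5² + 5.8² + 2·[22.5·5.8·0.26] = 539.89 + 67.86 = 607.75.
Because errors are independent across components, Cov(Tᵢ,Tⱼ) = Cov(Xᵢ,Xⱼ); the off-diagonal part of the true-score variance is the same as above.
True-score variance = [22.5²·0.65 + 5.8²·0.80] + 67.86 = 355.974 + 67.86 = 423.834.
Reliability = 423.834 / 607.75 = 0.697.

0.697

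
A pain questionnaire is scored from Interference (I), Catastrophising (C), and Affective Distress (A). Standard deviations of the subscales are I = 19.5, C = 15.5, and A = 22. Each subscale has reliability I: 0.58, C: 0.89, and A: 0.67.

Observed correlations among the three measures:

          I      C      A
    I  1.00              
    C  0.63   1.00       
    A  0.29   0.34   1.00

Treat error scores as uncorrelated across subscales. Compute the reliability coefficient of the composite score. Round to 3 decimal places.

0.824

Var(I+C+A) = 19.5² + 15.5² + 22² + 2·[19.5·15.5·0.63 + 19.5·22·0.29 + 15.5·22·0.34] = 1104.5 + 861.535 = 1966.03.
Under uncorrelated errors the observed covariances equal the true-score covariances, so only the own-variance terms attenuate.
True-score variance = [19.5²·0.58 + 15.5²·0.89 + 22²·0.67] + 861.535 = 758.648 + 861.535 = 1620.18.
Reliability = 1620.18 / 1966.03 = 0.824.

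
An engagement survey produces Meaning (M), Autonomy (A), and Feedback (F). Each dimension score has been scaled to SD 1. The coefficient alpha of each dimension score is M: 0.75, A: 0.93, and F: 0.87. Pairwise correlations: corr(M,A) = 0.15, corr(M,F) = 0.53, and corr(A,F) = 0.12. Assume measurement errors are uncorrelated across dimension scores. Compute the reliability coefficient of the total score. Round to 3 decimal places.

0.902

Var(M+A+F) = 3 + 2·[0.15 + 0.53 + 0.12] = 3 + 1.6 = 4.6.
Because errors are independent across components, Cov(Tᵢ,Tⱼ) = Cov(Xᵢ,Xⱼ); the off-diagonal part of the true-score variance is the same as above.
True-score variance = [0.75 + 0.93 + 0.87] + 1.6 = 2.55 + 1.6 = 4.15.
Reliability = 4.15 / 4.6 = 0.902.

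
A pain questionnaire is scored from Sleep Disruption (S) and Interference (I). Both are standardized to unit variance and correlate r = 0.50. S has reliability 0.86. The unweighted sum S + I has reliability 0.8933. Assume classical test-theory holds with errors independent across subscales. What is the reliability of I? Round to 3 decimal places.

Var(S+I) = 2 + 2·0.50 = 3.000.
True-score variance = ρ_S + ρ_I + 2·0.50, so 0.8933 = (0.86 + ρ_I + 1.00) / 3.000.
ρ_I = 0.8933·3.000 − 0.86 − 1.00 = 0.820.

0.820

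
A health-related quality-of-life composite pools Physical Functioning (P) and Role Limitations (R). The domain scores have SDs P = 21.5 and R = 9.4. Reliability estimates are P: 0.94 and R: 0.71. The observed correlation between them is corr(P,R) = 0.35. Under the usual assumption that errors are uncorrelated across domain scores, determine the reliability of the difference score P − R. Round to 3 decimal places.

0.870

Var(P−R) = 21.5² + 9.4² − 2·21.5·9.4·0.35 = 550.61 − 141.47 = 409.14.
Because errors are independent across components, Cov(Tᵢ,Tⱼ) = Cov(Xᵢ,Xⱼ); the off-diagonal part of the true-score variance is the same as above.
True-score variance = [21.5²·0.94 + 9.4²·0.71] − 141.47 = 497.251 − 141.47 = 355.781.
Reliability = 355.781 / 409.14 = 0.870.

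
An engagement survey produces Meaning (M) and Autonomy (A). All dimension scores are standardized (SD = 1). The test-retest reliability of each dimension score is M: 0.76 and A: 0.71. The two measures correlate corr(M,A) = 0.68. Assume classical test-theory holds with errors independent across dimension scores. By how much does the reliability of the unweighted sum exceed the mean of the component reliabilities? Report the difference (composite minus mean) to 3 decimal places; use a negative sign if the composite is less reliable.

0.107

Var(sum) = 2 + 1.36 = 3.36; true-score variance = 1.47 + 1.36 = 2.83; composite reliability = 0.8423.
Mean component reliability = 0.7350.
Difference = 0.8423 − 0.7350 = 0.107.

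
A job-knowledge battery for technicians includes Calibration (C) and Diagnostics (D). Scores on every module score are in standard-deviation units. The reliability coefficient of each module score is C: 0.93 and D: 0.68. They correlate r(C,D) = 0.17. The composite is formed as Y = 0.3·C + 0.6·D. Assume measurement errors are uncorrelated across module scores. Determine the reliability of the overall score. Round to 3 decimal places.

Var(Y) = 0.3² + 0.6² + 2·[0.18·0.17] = 0.45 + 0.0612 = 0.5112.
With uncorrelated errors the cross-covariances are all true-score covariance, so they carry over unchanged; only the diagonal terms shrink to ρᵢσᵢ².
True-score variance = [0.3²·0.93 + 0.6²·0.68] + 0.0612 = 0.3285 + 0.0612 = 0.3897.
Reliability = 0.3897 / 0.5112 = 0.762.

0.762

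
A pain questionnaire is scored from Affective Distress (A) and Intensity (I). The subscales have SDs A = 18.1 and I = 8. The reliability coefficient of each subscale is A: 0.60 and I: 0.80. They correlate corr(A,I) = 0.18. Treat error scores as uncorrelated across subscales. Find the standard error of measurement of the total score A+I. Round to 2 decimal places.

Var(total) = 391.61 + 52.128 = 443.738.
True-score variance = 247.766 + 52.128 = 299.894, so reliability = 0.6758.
Error variance = 443.738 − 299.894 = 143.844; SEM = √143.844 = 11.99.

11.99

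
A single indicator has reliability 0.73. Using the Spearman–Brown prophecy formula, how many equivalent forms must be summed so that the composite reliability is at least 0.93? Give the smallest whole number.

5

k ≥ ρ*(1−ρ₁)/(ρ₁(1−ρ*)) = 0.93·0.27 / (0.73·0.07) = 4.914.
Smallest integer k = 5.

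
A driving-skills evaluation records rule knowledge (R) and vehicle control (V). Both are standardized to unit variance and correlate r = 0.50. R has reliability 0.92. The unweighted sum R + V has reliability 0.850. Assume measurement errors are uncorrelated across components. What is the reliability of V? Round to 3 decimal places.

0.630

Var(R+V) = 2 + 2·0.50 = 3.000.
True-score variance = ρ_R + ρ_V + 2·0.50, so 0.850 = (0.92 + ρ_V + 1.00) / 3.000.
ρ_V = 0.850·3.000 − 0.92 − 1.00 = 0.630.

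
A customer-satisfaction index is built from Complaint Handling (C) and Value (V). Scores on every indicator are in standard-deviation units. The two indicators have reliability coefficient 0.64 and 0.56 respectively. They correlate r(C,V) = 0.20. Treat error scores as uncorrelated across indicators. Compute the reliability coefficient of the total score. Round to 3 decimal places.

0.667

Var(C+V) = 2 + 2·[0.20] = 2 + 0.4 = 2.4.
Under uncorrelated errors the observed covariances equal the true-score covariances, so only the own-variance terms attenuate.
True-score variance = [0.64 + 0.56] + 0.4 = 1.2 + 0.4 = 1.6.
Reliability = 1.6 / 2.4 = 0.667.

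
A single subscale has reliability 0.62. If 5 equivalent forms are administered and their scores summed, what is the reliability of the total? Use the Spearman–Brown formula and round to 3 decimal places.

0.891

ρ_k = kρ / (1 + (k−1)ρ) = 5·0.62 / (1 + 4·0.62) = 3.100 / 3.480 = 0.891.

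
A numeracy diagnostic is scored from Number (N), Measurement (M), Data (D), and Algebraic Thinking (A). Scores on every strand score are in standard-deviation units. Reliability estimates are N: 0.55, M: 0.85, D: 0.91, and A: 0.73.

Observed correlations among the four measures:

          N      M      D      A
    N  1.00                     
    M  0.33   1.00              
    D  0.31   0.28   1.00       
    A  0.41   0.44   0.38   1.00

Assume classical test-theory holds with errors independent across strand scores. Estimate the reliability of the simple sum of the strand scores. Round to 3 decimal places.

Var(N+M+D+A) = 4 + 2·[0.33 + 0.31 + 0.41 + 0.28 + 0.44 + 0.38] = 4 + 4.3 = 8.3.
Under uncorrelated errors the observed covariances equal the true-score covariances, so only the own-variance terms attenuate.
True-score variance = [0.55 + 0.85 + 0.91 + 0.73] + 4.3 = 3.04 + 4.3 = 7.34.
Reliability = 7.34 / 8.3 = 0.884.

0.884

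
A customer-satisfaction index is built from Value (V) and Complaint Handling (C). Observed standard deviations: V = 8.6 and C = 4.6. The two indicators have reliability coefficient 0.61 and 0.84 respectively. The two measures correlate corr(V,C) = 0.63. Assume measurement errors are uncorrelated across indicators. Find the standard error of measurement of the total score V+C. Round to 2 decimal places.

5.68

Var(total) = 95.12 + 49.8456 = 144.966.
True-score variance = 62.89 + 49.8456 = 112.736, so reliability = 0.7777.
Error variance = 144.966 − 112.736 = 32.23; SEM = √32.23 = 5.68.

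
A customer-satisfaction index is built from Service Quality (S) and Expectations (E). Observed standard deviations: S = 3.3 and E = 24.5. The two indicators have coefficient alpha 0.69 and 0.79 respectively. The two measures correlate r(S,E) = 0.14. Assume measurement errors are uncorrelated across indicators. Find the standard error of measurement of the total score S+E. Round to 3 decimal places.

Var(total) = 611.14 + 22.638 = 633.778.
True-score variance = 481.712 + 22.638 = 504.35, so reliability = 0.7958.
Error variance = 633.778 − 504.35 = 129.428; SEM = √129.428 = 11.377.

11.377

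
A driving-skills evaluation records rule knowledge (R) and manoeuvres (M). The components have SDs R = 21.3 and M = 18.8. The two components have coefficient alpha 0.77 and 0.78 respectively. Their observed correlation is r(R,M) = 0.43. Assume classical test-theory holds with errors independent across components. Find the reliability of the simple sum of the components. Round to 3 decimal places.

Var(R+M) = 21.3² + 18.8² + 2·[21.3·18.8·0.43] = 807.13 + 344.378 = 1151.51.
Because errors are independent across components, Cov(Tᵢ,Tⱼ) = Cov(Xᵢ,Xⱼ); the off-diagonal part of the true-score variance is the same as above.
True-score variance = [21.3²·0.77 + 18.8²·0.78] + 344.378 = 625.025 + 344.378 = 969.403.
Reliability = 969.403 / 1151.51 = 0.842.

0.842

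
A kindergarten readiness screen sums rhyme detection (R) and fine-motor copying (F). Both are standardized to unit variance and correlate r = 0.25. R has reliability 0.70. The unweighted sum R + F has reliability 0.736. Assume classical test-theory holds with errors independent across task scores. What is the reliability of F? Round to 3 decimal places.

Var(R+F) = 2 + 2·0.25 = 2.500.
True-score variance = ρ_R + ρ_F + 2·0.25, so 0.736 = (0.70 + ρ_F + 0.50) / 2.500.
ρ_F = 0.736·2.500 − 0.70 − 0.50 = 0.640.

0.640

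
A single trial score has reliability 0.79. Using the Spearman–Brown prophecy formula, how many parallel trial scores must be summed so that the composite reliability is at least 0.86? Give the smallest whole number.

k ≥ ρ*(1−ρ₁)/(ρ₁(1−ρ*)) = 0.86·0.21 / (0.79·0.14) = 1.633.
Smallest integer k = 2.

2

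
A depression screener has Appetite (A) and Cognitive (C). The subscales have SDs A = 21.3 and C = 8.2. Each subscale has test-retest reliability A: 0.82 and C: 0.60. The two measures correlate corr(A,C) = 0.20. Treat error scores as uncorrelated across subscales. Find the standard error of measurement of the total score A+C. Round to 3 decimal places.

10.419

Var(total) = 520.93 + 69.864 = 590.794.
True-score variance = 412.37 + 69.864 = 482.234, so reliability = 0.8162.
Error variance = 590.794 − 482.234 = 108.56; SEM = √108.56 = 10.419.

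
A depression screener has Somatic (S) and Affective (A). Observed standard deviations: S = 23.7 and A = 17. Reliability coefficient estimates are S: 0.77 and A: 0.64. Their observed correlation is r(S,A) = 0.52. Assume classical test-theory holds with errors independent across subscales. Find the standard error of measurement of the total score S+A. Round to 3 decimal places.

15.272

Var(total) = 850.69 + 419.016 = 1269.71.
True-score variance = 617.461 + 419.016 = 1036.48, so reliability = 0.8163.
Error variance = 1269.71 − 1036.48 = 233.229; SEM = √233.229 = 15.272.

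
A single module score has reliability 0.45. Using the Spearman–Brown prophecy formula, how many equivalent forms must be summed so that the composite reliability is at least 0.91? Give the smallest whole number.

k ≥ ρ*(1−ρ₁)/(ρ₁(1−ρ*)) = 0.91·0.55 / (0.45·0.09) = 12.358.
Smallest integer k = 13.

13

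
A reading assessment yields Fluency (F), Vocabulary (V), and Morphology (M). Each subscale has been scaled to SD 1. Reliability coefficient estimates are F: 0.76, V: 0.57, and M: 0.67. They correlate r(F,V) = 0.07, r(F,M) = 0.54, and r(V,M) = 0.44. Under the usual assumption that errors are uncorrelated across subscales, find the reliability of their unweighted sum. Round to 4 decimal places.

0.8039

Var(F+V+M) = 3 + 2·[0.07 + 0.54 + 0.44] = 3 + 2.1 = 5.1.
With uncorrelated errors the cross-covariances are all true-score covariance, so they carry over unchanged; only the diagonal terms shrink to ρᵢσᵢ².
True-score variance = [0.76 + 0.57 + 0.67] + 2.1 = 2 + 2.1 = 4.1.
Reliability = 4.1 / 5.1 = 0.8039.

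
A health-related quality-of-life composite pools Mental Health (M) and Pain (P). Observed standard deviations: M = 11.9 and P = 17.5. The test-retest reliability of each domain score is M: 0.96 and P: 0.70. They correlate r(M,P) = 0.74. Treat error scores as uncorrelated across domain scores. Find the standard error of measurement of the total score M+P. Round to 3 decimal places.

9.876

Var(total) = 447.86 + 308.21 = 756.07.
True-score variance = 350.321 + 308.21 = 658.531, so reliability = 0.8710.
Error variance = 756.07 − 658.531 = 97.5394; SEM = √97.5394 = 9.876.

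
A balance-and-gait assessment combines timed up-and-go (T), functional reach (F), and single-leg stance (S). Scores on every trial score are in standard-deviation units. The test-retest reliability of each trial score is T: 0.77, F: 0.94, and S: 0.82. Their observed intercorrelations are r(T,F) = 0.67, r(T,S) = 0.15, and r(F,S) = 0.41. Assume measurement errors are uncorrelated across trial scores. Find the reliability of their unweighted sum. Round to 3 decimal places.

0.914

Var(T+F+S) = 3 + 2·[0.67 + 0.15 + 0.41] = 3 + 2.46 = 5.46.
Because errors are independent across components, Cov(Tᵢ,Tⱼ) = Cov(Xᵢ,Xⱼ); the off-diagonal part of the true-score variance is the same as above.
True-score variance = [0.77 + 0.94 + 0.82] + 2.46 = 2.53 + 2.46 = 4.99.
Reliability = 4.99 / 5.46 = 0.914.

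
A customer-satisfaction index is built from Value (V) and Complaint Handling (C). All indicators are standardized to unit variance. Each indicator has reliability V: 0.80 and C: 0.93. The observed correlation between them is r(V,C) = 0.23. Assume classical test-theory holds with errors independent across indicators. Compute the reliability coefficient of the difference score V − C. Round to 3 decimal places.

Var(V−C) = 1 + 1 − 2·0.23 = 2 − 0.46 = 1.54.
With uncorrelated errors the cross-covariances are all true-score covariance, so they carry over unchanged; only the diagonal terms shrink to ρᵢσᵢ².
True-score variance = [0.80 + 0.93] − 0.46 = 1.73 − 0.46 = 1.27.
Reliability = 1.27 / 1.54 = 0.825.

0.825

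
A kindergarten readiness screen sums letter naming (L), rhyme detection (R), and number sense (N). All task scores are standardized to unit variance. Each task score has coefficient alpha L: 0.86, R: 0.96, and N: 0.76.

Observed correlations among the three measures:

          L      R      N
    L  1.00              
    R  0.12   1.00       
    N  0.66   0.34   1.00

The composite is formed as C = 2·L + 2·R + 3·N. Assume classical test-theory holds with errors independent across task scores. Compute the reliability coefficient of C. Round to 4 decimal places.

Var(C) = 2² + 2² + 3² + 2·[4·0.12 + 6·0.66 + 6·0.34] = 17 + 12.96 = 29.96.
With uncorrelated errors the cross-covariances are all true-score covariance, so they carry over unchanged; only the diagonal terms shrink to ρᵢσᵢ².
True-score variance = [2²·0.86 + 2²·0.96 + 3²·0.76] + 12.96 = 14.12 + 12.96 = 27.08.
Reliability = 27.08 / 29.96 = 0.9039.

0.9039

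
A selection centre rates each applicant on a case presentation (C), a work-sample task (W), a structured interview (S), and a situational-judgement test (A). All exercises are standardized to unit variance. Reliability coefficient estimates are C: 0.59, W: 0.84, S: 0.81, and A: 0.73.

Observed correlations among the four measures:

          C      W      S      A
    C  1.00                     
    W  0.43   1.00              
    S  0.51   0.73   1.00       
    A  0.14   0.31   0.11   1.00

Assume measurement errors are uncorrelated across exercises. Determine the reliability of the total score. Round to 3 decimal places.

0.878

Var(C+W+S+A) = 4 + 2·[0.43 + 0.51 + 0.14 + 0.73 + 0.31 + 0.11] = 4 + 4.46 = 8.46.
With uncorrelated errors the cross-covariances are all true-score covariance, so they carry over unchanged; only the diagonal terms shrink to ρᵢσᵢ².
True-score variance = [0.59 + 0.84 + 0.81 + 0.73] + 4.46 = 2.97 + 4.46 = 7.43.
Reliability = 7.43 / 8.46 = 0.878.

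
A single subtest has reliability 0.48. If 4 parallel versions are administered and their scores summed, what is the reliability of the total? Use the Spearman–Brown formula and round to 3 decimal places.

ρ_k = kρ / (1 + (k−1)ρ) = 4·0.48 / (1 + 3·0.48) = 1.920 / 2.440 = 0.787.

0.787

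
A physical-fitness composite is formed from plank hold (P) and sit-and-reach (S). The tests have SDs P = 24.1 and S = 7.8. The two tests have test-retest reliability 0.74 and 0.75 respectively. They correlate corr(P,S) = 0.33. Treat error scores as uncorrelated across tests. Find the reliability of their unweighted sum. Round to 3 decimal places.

0.783

Var(P+S) = 24.1² + 7.8² + 2·[24.1·7.8·0.33] = 641.65 + 124.067 = 765.717.
With uncorrelated errors the cross-covariances are all true-score covariance, so they carry over unchanged; only the diagonal terms shrink to ρᵢσᵢ².
True-score variance = [24.1²·0.74 + 7.8²·0.75] + 124.067 = 475.429 + 124.067 = 599.496.
Reliability = 599.496 / 765.717 = 0.783.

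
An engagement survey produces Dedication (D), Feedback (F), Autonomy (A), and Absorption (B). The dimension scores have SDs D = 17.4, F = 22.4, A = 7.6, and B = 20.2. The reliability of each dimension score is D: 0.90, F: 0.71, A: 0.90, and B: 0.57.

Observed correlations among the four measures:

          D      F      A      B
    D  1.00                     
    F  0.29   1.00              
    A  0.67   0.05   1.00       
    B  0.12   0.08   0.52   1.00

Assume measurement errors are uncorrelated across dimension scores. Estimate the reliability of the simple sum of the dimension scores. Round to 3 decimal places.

0.822

Var(D+F+A+B) = 17.4² + 22.4² + 7.6² + 20.2² + 2·[17.4·22.4·0.29 + 17.4·7.6·0.67 + 17.4·20.2·0.12 + 22.4·7.6·0.05 + 22.4·20.2·0.08 + 7.6·20.2·0.52] = 1270.32 + 736.699 = 2007.02.
Because errors are independent across components, Cov(Tᵢ,Tⱼ) = Cov(Xᵢ,Xⱼ); the off-diagonal part of the true-score variance is the same as above.
True-score variance = [17.4²·0.90 + 22.4²·0.71 + 7.6²·0.90 + 20.2²·0.57] + 736.699 = 913.3 + 736.699 = 1650.
Reliability = 1650 / 2007.02 = 0.822.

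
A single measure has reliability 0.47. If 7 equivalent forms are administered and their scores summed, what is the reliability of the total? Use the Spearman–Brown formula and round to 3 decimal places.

ρ_k = kρ / (1 + (k−1)ρ) = 7·0.47 / (1 + 6·0.47) = 3.290 / 3.820 = 0.861.

0.861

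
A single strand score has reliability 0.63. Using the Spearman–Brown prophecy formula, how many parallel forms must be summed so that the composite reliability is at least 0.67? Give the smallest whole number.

k ≥ ρ*(1−ρ₁)/(ρ₁(1−ρ*)) = 0.67·0.37 / (0.63·0.33) = 1.192.
Smallest integer k = 2.

2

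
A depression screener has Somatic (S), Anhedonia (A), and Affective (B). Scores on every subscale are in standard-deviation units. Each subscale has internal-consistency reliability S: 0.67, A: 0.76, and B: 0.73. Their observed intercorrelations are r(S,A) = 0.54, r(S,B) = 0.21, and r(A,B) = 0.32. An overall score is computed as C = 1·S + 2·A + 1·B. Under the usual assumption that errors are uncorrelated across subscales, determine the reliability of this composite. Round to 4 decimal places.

Var(C) = 1 + 2² + 1 + 2·[2·0.54 + 0.21 + 2·0.32] = 6 + 3.86 = 9.86.
With uncorrelated errors the cross-covariances are all true-score covariance, so they carry over unchanged; only the diagonal terms shrink to ρᵢσᵢ².
True-score variance = [0.67 + 2²·0.76 + 0.73] + 3.86 = 4.44 + 3.86 = 8.3.
Reliability = 8.3 / 9.86 = 0.8418.

0.8418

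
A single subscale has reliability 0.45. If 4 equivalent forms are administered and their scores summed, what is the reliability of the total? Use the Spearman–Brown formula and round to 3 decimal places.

0.766

ρ_k = kρ / (1 + (k−1)ρ) = 4·0.45 / (1 + 3·0.45) = 1.800 / 2.350 = 0.766.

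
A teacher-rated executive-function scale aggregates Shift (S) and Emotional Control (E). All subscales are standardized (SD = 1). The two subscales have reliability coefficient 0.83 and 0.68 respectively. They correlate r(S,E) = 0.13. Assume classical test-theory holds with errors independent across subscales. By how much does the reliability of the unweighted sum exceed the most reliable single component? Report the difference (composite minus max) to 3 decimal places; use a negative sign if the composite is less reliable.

-0.047

Var(sum) = 2 + 0.26 = 2.26; true-score variance = 1.51 + 0.26 = 1.77; composite reliability = 0.7832.
Max component reliability = 0.8300.
Difference = 0.7832 − 0.8300 = -0.047.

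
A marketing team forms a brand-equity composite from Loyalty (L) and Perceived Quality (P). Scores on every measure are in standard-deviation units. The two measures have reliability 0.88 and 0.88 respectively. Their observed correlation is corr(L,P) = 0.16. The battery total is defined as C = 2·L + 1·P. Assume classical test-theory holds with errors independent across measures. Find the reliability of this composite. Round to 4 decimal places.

0.8936

Var(C) = 2² + 1 + 2·[2·0.16] = 5 + 0.64 = 5.64.
Under uncorrelated errors the observed covariances equal the true-score covariances, so only the own-variance terms attenuate.
True-score variance = [2²·0.88 + 0.88] + 0.64 = 4.4 + 0.64 = 5.04.
Reliability = 5.04 / 5.64 = 0.8936.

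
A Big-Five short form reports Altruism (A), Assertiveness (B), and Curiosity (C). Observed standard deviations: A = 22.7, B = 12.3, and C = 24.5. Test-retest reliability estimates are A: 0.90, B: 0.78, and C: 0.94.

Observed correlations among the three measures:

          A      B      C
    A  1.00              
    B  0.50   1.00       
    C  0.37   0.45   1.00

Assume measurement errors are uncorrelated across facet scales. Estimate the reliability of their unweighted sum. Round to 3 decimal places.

Var(A+B+C) = 22.7² + 12.3² + 24.5² + 2·[22.7·12.3·0.50 + 22.7·24.5·0.37 + 12.3·24.5·0.45] = 1266.83 + 961.976 = 2228.81.
With uncorrelated errors the cross-covariances are all true-score covariance, so they carry over unchanged; only the diagonal terms shrink to ρᵢσᵢ².
True-score variance = [22.7²·0.90 + 12.3²·0.78 + 24.5²·0.94] + 961.976 = 1146 + 961.976 = 2107.98.
Reliability = 2107.98 / 2228.81 = 0.946.

0.946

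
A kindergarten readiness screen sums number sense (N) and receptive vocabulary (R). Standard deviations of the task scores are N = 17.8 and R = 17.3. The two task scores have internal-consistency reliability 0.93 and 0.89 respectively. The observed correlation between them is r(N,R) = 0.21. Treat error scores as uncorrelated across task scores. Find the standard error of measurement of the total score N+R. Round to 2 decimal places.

7.42

Var(total) = 616.13 + 129.335 = 745.465.
True-score variance = 561.029 + 129.335 = 690.364, so reliability = 0.9261.
Error variance = 745.465 − 690.364 = 55.1007; SEM = √55.1007 = 7.42.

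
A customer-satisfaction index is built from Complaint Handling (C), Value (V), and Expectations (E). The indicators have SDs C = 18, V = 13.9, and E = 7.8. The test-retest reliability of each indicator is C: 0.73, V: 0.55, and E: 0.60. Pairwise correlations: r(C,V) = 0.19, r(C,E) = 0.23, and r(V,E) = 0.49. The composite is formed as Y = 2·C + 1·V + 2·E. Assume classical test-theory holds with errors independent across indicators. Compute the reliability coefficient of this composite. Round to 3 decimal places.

0.777

Var(Y) = 2²·18² + 13.9² + 2²·7.8² + 2·[2·18·13.9·0.19 + 4·18·7.8·0.23 + 2·13.9·7.8·0.49] = 1732.57 + 660.991 = 2393.56.
With uncorrelated errors the cross-covariances are all true-score covariance, so they carry over unchanged; only the diagonal terms shrink to ρᵢσᵢ².
True-score variance = [2²·18²·0.73 + 13.9²·0.55 + 2²·7.8²·0.60] + 660.991 = 1198.36 + 660.991 = 1859.35.
Reliability = 1859.35 / 2393.56 = 0.777.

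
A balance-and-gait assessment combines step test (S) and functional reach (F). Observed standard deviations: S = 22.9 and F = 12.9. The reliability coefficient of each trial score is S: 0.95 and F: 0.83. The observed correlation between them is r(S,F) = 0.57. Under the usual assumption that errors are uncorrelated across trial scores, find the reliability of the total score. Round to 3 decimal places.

Var(S+F) = 22.9² + 12.9² + 2·[22.9·12.9·0.57] = 690.82 + 336.767 = 1027.59.
Under uncorrelated errors the observed covariances equal the true-score covariances, so only the own-variance terms attenuate.
True-score variance = [22.9²·0.95 + 12.9²·0.83] + 336.767 = 636.31 + 336.767 = 973.077.
Reliability = 973.077 / 1027.59 = 0.947.

0.947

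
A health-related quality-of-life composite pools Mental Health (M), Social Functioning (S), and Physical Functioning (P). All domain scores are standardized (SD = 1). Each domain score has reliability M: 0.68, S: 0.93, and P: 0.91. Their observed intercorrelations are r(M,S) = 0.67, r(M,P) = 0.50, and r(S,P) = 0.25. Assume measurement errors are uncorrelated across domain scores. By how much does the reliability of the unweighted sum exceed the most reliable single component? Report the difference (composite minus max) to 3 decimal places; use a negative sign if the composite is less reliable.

Var(sum) = 3 + 2.84 = 5.84; true-score variance = 2.52 + 2.84 = 5.36; composite reliability = 0.9178.
Max component reliability = 0.9300.
Difference = 0.9178 − 0.9300 = -0.012.

-0.012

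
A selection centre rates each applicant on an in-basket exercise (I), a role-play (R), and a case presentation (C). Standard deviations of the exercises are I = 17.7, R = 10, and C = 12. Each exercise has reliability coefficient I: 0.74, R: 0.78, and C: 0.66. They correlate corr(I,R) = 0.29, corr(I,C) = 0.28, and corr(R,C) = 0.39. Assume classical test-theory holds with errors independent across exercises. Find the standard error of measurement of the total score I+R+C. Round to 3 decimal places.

Var(total) = 557.29 + 315.204 = 872.494.
True-score variance = 404.875 + 315.204 = 720.079, so reliability = 0.8253.
Error variance = 872.494 − 720.079 = 152.415; SEM = √152.415 = 12.346.

12.346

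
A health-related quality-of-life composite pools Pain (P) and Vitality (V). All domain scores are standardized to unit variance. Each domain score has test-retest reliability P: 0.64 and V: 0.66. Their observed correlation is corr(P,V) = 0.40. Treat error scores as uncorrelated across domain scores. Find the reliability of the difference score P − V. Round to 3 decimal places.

0.417

Var(P−V) = 1 + 1 − 2·0.40 = 2 − 0.8 = 1.2.
Because errors are independent across components, Cov(Tᵢ,Tⱼ) = Cov(Xᵢ,Xⱼ); the off-diagonal part of the true-score variance is the same as above.
True-score variance = [0.64 + 0.66] − 0.8 = 1.3 − 0.8 = 0.5.
Reliability = 0.5 / 1.2 = 0.417.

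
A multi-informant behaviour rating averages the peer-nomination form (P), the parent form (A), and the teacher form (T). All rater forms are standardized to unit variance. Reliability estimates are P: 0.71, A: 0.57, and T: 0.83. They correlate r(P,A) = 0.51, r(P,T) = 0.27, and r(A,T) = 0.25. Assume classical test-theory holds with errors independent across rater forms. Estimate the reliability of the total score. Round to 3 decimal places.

Var(P+A+T) = 3 + 2·[0.51 + 0.27 + 0.25] = 3 + 2.06 = 5.06.
Because errors are independent across components, Cov(Tᵢ,Tⱼ) = Cov(Xᵢ,Xⱼ); the off-diagonal part of the true-score variance is the same as above.
True-score variance = [0.71 + 0.57 + 0.83] + 2.06 = 2.11 + 2.06 = 4.17.
Reliability = 4.17 / 5.06 = 0.824.

0.824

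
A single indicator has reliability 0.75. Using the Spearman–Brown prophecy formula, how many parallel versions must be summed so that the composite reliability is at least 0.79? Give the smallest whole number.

2

k ≥ ρ*(1−ρ₁)/(ρ₁(1−ρ*)) = 0.79·0.25 / (0.75·0.21) = 1.254.
Smallest integer k = 2.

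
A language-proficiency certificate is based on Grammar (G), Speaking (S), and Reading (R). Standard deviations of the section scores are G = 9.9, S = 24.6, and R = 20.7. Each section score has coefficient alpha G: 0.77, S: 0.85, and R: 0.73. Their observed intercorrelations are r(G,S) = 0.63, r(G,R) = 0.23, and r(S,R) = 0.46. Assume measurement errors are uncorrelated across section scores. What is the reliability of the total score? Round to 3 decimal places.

Var(G+S+R) = 9.9² + 24.6² + 20.7² + 2·[9.9·24.6·0.63 + 9.9·20.7·0.23 + 24.6·20.7·0.46] = 1131.66 + 869.611 = 2001.27.
With uncorrelated errors the cross-covariances are all true-score covariance, so they carry over unchanged; only the diagonal terms shrink to ρᵢσᵢ².
True-score variance = [9.9²·0.77 + 24.6²·0.85 + 20.7²·0.73] + 869.611 = 902.651 + 869.611 = 1772.26.
Reliability = 1772.26 / 2001.27 = 0.886.

0.886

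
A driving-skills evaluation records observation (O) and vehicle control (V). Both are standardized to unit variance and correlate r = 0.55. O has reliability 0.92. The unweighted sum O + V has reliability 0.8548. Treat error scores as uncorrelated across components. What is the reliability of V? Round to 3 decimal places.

0.630

Var(O+V) = 2 + 2·0.55 = 3.100.
True-score variance = ρ_O + ρ_V + 2·0.55, so 0.8548 = (0.92 + ρ_V + 1.10) / 3.100.
ρ_V = 0.8548·3.100 − 0.92 − 1.10 = 0.630.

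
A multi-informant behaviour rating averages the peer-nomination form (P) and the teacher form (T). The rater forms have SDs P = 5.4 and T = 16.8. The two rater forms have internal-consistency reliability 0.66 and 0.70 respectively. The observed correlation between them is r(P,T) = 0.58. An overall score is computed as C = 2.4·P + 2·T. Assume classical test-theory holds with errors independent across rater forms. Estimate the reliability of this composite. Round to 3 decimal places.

Var(C) = 2.4²·5.4² + 2²·16.8² + 2·[4.8·5.4·16.8·0.58] = 1296.92 + 505.129 = 1802.05.
Under uncorrelated errors the observed covariances equal the true-score covariances, so only the own-variance terms attenuate.
True-score variance = [2.4²·5.4²·0.66 + 2²·16.8²·0.70] + 505.129 = 901.127 + 505.129 = 1406.26.
Reliability = 1406.26 / 1802.05 = 0.780.

0.780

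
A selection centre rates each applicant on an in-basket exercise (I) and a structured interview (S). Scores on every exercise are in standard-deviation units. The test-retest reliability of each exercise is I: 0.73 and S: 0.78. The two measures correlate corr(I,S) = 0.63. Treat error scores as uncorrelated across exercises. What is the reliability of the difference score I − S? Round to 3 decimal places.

Var(I−S) = 1 + 1 − 2·0.63 = 2 − 1.26 = 0.74.
Under uncorrelated errors the observed covariances equal the true-score covariances, so only the own-variance terms attenuate.
True-score variance = [0.73 + 0.78] − 1.26 = 1.51 − 1.26 = 0.25.
Reliability = 0.25 / 0.74 = 0.338.

0.338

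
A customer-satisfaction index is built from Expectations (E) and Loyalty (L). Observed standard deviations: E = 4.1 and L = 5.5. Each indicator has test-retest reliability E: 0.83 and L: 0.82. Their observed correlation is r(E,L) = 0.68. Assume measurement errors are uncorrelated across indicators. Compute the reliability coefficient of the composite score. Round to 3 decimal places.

Var(E+L) = 4.1² + 5.5² + 2·[4.1·5.5·0.68] = 47.06 + 30.668 = 77.728.
With uncorrelated errors the cross-covariances are all true-score covariance, so they carry over unchanged; only the diagonal terms shrink to ρᵢσᵢ².
True-score variance = [4.1²·0.83 + 5.5²·0.82] + 30.668 = 38.7573 + 30.668 = 69.4253.
Reliability = 69.4253 / 77.728 = 0.893.

0.893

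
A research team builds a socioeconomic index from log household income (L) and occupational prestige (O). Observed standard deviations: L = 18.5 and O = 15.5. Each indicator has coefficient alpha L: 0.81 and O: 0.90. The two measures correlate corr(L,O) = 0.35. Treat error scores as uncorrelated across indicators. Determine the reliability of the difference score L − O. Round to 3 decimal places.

0.767

Var(L−O) = 18.5² + 15.5² − 2·18.5·15.5·0.35 = 582.5 − 200.725 = 381.775.
Because errors are independent across components, Cov(Tᵢ,Tⱼ) = Cov(Xᵢ,Xⱼ); the off-diagonal part of the true-score variance is the same as above.
True-score variance = [18.5²·0.81 + 15.5²·0.90] − 200.725 = 493.447 − 200.725 = 292.722.
Reliability = 292.722 / 381.775 = 0.767.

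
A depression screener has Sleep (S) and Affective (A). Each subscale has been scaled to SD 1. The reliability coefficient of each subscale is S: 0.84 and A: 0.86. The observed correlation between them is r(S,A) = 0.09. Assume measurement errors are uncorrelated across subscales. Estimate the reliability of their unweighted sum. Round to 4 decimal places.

0.8624

Var(S+A) = 2 + 2·[0.09] = 2 + 0.18 = 2.18.
With uncorrelated errors the cross-covariances are all true-score covariance, so they carry over unchanged; only the diagonal terms shrink to ρᵢσᵢ².
True-score variance = [0.84 + 0.86] + 0.18 = 1.7 + 0.18 = 1.88.
Reliability = 1.88 / 2.18 = 0.8624.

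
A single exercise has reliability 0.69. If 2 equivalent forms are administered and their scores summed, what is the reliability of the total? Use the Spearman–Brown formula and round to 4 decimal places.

0.8166

ρ_k = kρ / (1 + (k−1)ρ) = 2·0.69 / (1 + 1·0.69) = 1.380 / 1.690 = 0.8166.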